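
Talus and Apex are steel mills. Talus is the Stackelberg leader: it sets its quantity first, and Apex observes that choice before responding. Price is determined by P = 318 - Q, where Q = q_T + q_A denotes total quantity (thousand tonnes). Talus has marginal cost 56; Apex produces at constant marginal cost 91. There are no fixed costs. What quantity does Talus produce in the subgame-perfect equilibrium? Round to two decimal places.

Solve by backward induction. Given q_T, the follower Apex maximises π_A = (318 - q_T - q_A)q_A - 91q_A.
∂π_A/∂q_A = 227 - q_T - 2q_A = 0 gives the reaction function q_A = (227 - q_T)/2.
The leader anticipates this reaction. Substituting into P = 318 - Q gives P = 409/2 - (1/2)q_T, so π_T = (409/2 - (1/2)q_T)q_T - 56q_T.
Maximising: ∂π_T/∂q_T = 297/2 - q_T = 0, giving q_T = 297/2.
Then q_A = (227 - 297/2)/2 = 157/4.

148.50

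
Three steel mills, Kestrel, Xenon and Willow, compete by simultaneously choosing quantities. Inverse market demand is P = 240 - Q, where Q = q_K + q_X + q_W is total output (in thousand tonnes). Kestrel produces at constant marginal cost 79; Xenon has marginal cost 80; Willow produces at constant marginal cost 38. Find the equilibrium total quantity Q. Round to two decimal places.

130.75

Kestrel's profit: π_K = (240 - Q)q_K - (79q_K). Setting ∂π_K/∂q_K = 0: 161 - 2q_K - (q_X + q_W) = 0.
Xenon's profit: π_X = (240 - Q)q_X - (80q_X). Setting ∂π_X/∂q_X = 0: 160 - 2q_X - (q_K + q_W) = 0.
Willow's first-order condition: 202 - 2q_W - (q_K + q_X) = 0.
Adding the 3 conditions: 523 − 2Q − 2Q = 0, i.e. Q = 523/4.
Back-substituting: q_K = (161 − 523/4) = 121/4, q_X = (160 − 523/4) = 117/4, q_W = (202 − 523/4) = 285/4.
Total output Q = 121/4 + 117/4 + 285/4 = 523/4.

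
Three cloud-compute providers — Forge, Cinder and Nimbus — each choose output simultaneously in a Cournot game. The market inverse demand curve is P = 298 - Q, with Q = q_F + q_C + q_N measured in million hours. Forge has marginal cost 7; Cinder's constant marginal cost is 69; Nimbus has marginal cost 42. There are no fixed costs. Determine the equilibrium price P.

Forge's profit: π_F = (298 - Q)q_F - (7q_F). Setting ∂π_F/∂q_F = 0: 291 - 2q_F - (q_C + q_N) = 0.
Cinder's profit: π_C = (298 - Q)q_C - (69q_C). Setting ∂π_C/∂q_C = 0: 229 - 2q_C - (q_F + q_N) = 0.
Nimbus's profit: π_N = (298 - Q)q_N - (42q_N). Setting ∂π_N/∂q_N = 0: 256 - 2q_N - (q_F + q_C) = 0.
Adding the 3 conditions: 776 − 2Q − 2Q = 0, i.e. Q = 194.
Back-substituting: q_F = (291 − 194) = 97, q_C = (229 − 194) = 35, q_N = (256 − 194) = 62.
Total output Q = 194, so price P = 298 - 194 = 104.

104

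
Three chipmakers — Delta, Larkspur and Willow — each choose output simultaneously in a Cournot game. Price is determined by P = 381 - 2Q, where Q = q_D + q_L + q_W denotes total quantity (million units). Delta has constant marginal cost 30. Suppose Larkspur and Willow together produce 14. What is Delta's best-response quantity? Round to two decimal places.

80.75

With rivals' combined output fixed at 14, Delta's profit is π_D = (381 - 2·14 - 2q_D)q_D - (30q_D) = (353 - 2q_D)q_D - (30q_D).
∂π_D/∂q_D = 323 - 4q_D = 0, so q_D = 323/4.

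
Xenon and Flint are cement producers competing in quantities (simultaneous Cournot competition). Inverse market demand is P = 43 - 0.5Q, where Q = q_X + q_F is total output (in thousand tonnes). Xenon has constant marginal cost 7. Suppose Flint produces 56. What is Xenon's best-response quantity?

With the rival's output fixed at 56, Xenon's profit is π_X = (43 - (1/2)·56 - (1/2)q_X)q_X - (7q_X) = (15 - (1/2)q_X)q_X - (7q_X).
∂π_X/∂q_X = 8 - q_X = 0, so q_X = 8.

8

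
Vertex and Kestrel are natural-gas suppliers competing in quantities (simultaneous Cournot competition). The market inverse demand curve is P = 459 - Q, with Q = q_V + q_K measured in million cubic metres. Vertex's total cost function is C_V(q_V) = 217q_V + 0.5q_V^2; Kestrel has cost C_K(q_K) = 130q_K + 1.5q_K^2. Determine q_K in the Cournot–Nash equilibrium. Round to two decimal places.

Vertex's profit: π_V = (459 - Q)q_V - (217q_V + (1/2)q_V²). Setting ∂π_V/∂q_V = 0: 242 - 3q_V - (q_K) = 0.
Kestrel's profit: π_K = (459 - Q)q_K - (130q_K + (3/2)q_K²). Setting ∂π_K/∂q_K = 0: 329 - 5q_K - (q_V) = 0.
So q_V = (242 - q_K)/3 and q_K = (329 - q_V)/5.
Substituting one into the other gives q_V = 881/14 and q_K = 745/14.

53.21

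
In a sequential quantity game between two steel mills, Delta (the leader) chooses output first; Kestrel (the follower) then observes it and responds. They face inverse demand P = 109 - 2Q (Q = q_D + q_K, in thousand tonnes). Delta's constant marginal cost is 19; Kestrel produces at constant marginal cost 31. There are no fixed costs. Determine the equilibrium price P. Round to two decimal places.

44.50

Solve by backward induction. Given q_D, the follower Kestrel maximises π_K = (109 - 2q_D - 2q_K)q_K - 31q_K.
∂π_K/∂q_K = 78 - 2q_D - 4q_K = 0 gives the reaction function q_K = (78 - 2q_D)/4.
The leader anticipates this reaction. Substituting into P = 109 - 2Q gives P = 70 - q_D, so π_D = (70 - q_D)q_D - 19q_D.
Leader FOC: 51 - 2q_D = 0, so q_D = 51/2.
Then q_K = (78 - 2·(51/2))/4 = 27/4.
Total output Q = 129/4, so price P = 109 - 2·(129/4) = 89/2.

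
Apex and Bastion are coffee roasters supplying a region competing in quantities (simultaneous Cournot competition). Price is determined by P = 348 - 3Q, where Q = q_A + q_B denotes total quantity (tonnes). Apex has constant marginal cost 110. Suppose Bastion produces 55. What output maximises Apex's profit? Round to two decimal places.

12.17

With the rival's output fixed at 55, Apex's profit is π_A = (348 - 3·55 - 3q_A)q_A - (110q_A) = (183 - 3q_A)q_A - (110q_A).
∂π_A/∂q_A = 73 - 6q_A = 0, so q_A = 73/6.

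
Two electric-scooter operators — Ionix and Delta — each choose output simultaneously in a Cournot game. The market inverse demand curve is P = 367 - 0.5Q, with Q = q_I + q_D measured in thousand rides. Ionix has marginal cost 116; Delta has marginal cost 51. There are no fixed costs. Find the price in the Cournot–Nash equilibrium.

Ionix's profit: π_I = (367 - 0.5Q)q_I - (116q_I). Setting ∂π_I/∂q_I = 0: 251 - q_I - (1/2)(q_D) = 0.
Delta's profit: π_D = (367 - 0.5Q)q_D - (51q_D). Setting ∂π_D/∂q_D = 0: 316 - q_D - (1/2)(q_I) = 0.
Rearranging gives the reaction functions q_I = (251 - (1/2)q_D) and q_D = (316 - (1/2)q_I).
Solving the pair: q_I = 124, q_D = 254.
Total output Q = 378, so price P = 367 - (1/2)·378 = 178.

178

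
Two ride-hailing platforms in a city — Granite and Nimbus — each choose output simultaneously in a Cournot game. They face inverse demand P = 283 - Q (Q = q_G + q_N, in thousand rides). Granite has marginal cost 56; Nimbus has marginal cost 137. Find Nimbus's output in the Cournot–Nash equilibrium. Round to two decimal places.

21.67

Granite's profit: π_G = (283 - Q)q_G - (56q_G). Setting ∂π_G/∂q_G = 0: 227 - 2q_G - (q_N) = 0.
Nimbus's profit: π_N = (283 - Q)q_N - (137q_N). Setting ∂π_N/∂q_N = 0: 146 - 2q_N - (q_G) = 0.
So q_G = (227 - q_N)/2 and q_N = (146 - q_G)/2.
Substituting one into the other gives q_G = 308/3 and q_N = 65/3.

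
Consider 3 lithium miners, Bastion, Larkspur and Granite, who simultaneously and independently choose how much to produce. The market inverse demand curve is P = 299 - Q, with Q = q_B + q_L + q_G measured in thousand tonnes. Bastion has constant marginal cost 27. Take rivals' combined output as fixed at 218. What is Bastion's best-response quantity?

27

With rivals' combined output fixed at 218, Bastion's profit is π_B = (299 - 218 - q_B)q_B - (27q_B) = (81 - q_B)q_B - (27q_B).
∂π_B/∂q_B = 54 - 2q_B = 0, so q_B = 27.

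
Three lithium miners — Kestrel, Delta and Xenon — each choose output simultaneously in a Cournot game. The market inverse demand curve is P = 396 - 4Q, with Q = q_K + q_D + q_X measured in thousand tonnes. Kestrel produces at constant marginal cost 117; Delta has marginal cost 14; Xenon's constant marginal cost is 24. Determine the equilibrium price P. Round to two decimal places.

Kestrel's profit: π_K = (396 - 4Q)q_K - (117q_K). Setting ∂π_K/∂q_K = 0: 279 - 8q_K - 4(q_D + q_X) = 0.
Delta's profit: π_D = (396 - 4Q)q_D - (14q_D). Setting ∂π_D/∂q_D = 0: 382 - 8q_D - 4(q_K + q_X) = 0.
Xenon's first-order condition: 372 - 8q_X - 4(q_K + q_D) = 0.
Adding the 3 first-order conditions: 1033 − 16Q = 0, so Q = 1033/16.
Back-substituting: q_K = (279 − 1033/4)/4 = 83/16, q_D = (382 − 1033/4)/4 = 495/16, q_X = (372 − 1033/4)/4 = 455/16.
Total output Q = 1033/16, so price P = 396 - 4·(1033/16) = 551/4.

137.75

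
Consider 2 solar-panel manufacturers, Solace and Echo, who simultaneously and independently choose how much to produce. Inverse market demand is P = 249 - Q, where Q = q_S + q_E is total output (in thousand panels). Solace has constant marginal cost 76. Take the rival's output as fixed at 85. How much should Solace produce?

44

With the rival's output fixed at 85, Solace's profit is π_S = (249 - 85 - q_S)q_S - (76q_S) = (164 - q_S)q_S - (76q_S).
∂π_S/∂q_S = 88 - 2q_S = 0, so q_S = 44.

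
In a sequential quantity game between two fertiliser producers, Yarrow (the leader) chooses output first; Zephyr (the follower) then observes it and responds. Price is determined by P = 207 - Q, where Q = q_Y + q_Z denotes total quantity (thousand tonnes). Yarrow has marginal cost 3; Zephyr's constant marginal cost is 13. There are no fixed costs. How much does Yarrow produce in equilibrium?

107

Solve by backward induction. Given q_Y, the follower Zephyr maximises π_Z = (207 - q_Y - q_Z)q_Z - 13q_Z.
Setting the follower's marginal profit to zero, 194 - q_Y - 2q_Z = 0, i.e. q_Z = (194 - q_Y)/2.
The leader anticipates this reaction. Substituting into P = 207 - Q gives P = 110 - (1/2)q_Y, so π_Y = (110 - (1/2)q_Y)q_Y - 3q_Y.
Maximising: ∂π_Y/∂q_Y = 107 - q_Y = 0, giving q_Y = 107.
Then q_Z = (194 - 107)/2 = 87/2.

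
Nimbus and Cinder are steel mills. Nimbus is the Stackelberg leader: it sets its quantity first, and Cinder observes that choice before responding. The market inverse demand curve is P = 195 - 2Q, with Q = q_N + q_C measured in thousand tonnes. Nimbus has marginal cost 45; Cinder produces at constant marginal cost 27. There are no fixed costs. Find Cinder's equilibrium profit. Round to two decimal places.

1300.50

The follower Cinder best-responds to any q_N: π_C = (195 - 2Q)q_C - 27q_C.
Follower FOC: 168 - 2q_N - 4q_C = 0, so q_C(q_N) = (168 - 2q_N)/4.
Nimbus substitutes q_C(q_N) into its own profit: π_N = q_N(195 - 2q_N - (168 - 2q_N)/2) - 45q_N = (111 - q_N)q_N - 45q_N.
The leader's first-order condition 66 - 2q_N = 0 yields q_N = 33.
Then q_C = (168 - 2·33)/4 = 51/2.
Price P = 195 - 2·(117/2) = 78.
Cinder's profit: (78 - 27)·(51/2) = 1300.5000.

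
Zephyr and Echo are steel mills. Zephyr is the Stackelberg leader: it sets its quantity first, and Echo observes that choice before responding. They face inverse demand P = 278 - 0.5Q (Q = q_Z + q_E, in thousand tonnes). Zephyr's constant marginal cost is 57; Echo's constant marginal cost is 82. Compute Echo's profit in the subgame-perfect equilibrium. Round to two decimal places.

2664.50

Solve by backward induction. Given q_Z, the follower Echo maximises π_E = (278 - (1/2)q_Z - (1/2)q_E)q_E - 82q_E.
Setting the follower's marginal profit to zero, 196 - (1/2)q_Z - q_E = 0, i.e. q_E = (196 - (1/2)q_Z).
The leader anticipates this reaction. Substituting into P = 278 - 0.5Q gives P = 180 - (1/4)q_Z, so π_Z = (180 - (1/4)q_Z)q_Z - 57q_Z.
The leader's first-order condition 123 - (1/2)q_Z = 0 yields q_Z = 246.
Then q_E = (196 - (1/2)·246) = 73.
Price P = 278 - (1/2)·319 = 237/2.
Echo's profit: (237/2 - 82)·73 = 2664.5000.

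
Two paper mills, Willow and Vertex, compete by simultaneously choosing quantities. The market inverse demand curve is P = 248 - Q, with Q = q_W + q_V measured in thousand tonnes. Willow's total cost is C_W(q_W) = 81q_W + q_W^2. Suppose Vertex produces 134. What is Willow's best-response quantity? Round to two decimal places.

With the rival's output fixed at 134, Willow's profit is π_W = (248 - 134 - q_W)q_W - (81q_W + q_W²) = (114 - q_W)q_W - (81q_W + q_W²).
∂π_W/∂q_W = 33 - 4q_W = 0, so q_W = 33/4.

8.25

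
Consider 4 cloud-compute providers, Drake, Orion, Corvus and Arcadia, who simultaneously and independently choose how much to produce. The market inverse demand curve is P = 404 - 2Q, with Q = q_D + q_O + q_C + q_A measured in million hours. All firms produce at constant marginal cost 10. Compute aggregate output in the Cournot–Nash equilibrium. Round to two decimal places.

Each firm earns π_i = (404 - 2Q)q_i - 10q_i.
First-order condition (treating rivals' output as given): 394 - 4q_i - 2·Σ_{j≠i} q_j = 0.
With identical firms every q_j equals q_i, so Σ_{j≠i} q_j = 3q_i and 394 = 10q_i, giving q_i = 197/5.
Total output Q = 197/5 + 197/5 + 197/5 + 197/5 = 788/5.

157.60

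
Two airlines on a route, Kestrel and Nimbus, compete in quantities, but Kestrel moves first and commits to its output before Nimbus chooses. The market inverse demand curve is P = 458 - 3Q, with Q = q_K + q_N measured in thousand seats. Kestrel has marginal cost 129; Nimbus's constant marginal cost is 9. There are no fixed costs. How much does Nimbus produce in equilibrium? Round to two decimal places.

Solve by backward induction. Given q_K, the follower Nimbus maximises π_N = (458 - 3q_K - 3q_N)q_N - 9q_N.
Follower FOC: 449 - 3q_K - 6q_N = 0, so q_N(q_K) = (449 - 3q_K)/6.
Kestrel substitutes q_N(q_K) into its own profit: π_K = q_K(458 - 3q_K - (449 - 3q_K)/2) - 129q_K = (467/2 - (3/2)q_K)q_K - 129q_K.
Leader FOC: 209/2 - 3q_K = 0, so q_K = 209/6.
Then q_N = (449 - 3·(209/6))/6 = 689/12.

57.42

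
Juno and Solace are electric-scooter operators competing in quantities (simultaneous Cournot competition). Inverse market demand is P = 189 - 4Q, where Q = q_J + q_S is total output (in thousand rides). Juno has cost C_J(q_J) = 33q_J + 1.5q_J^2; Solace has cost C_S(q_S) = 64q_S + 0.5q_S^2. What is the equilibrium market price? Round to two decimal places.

Juno's profit: π_J = (189 - 4Q)q_J - (33q_J + (3/2)q_J²). Setting ∂π_J/∂q_J = 0: 156 - 11q_J - 4(q_S) = 0.
Solace's profit: π_S = (189 - 4Q)q_S - (64q_S + (1/2)q_S²). Setting ∂π_S/∂q_S = 0: 125 - 9q_S - 4(q_J) = 0.
Rearranging gives the reaction functions q_J = (156 - 4q_S)/11 and q_S = (125 - 4q_J)/9.
Solving the pair: q_J = 904/83, q_S = 751/83.
Total output Q = 1655/83, so price P = 189 - 4·(1655/83) = 109.2410.

109.24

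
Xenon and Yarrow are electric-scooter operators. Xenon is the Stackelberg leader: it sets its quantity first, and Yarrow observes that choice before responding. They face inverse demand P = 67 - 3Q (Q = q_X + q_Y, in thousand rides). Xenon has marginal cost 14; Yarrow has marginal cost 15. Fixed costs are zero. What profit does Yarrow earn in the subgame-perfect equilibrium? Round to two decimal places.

52.08

Solve by backward induction. Given q_X, the follower Yarrow maximises π_Y = (67 - 3q_X - 3q_Y)q_Y - 15q_Y.
Follower FOC: 52 - 3q_X - 6q_Y = 0, so q_Y(q_X) = (52 - 3q_X)/6.
Xenon substitutes q_Y(q_X) into its own profit: π_X = q_X(67 - 3q_X - (52 - 3q_X)/2) - 14q_X = (41 - (3/2)q_X)q_X - 14q_X.
The leader's first-order condition 27 - 3q_X = 0 yields q_X = 9.
Then q_Y = (52 - 3·9)/6 = 25/6.
Price P = 67 - 3·(79/6) = 55/2.
Yarrow's profit: (55/2 - 15)·(25/6) = 625/12.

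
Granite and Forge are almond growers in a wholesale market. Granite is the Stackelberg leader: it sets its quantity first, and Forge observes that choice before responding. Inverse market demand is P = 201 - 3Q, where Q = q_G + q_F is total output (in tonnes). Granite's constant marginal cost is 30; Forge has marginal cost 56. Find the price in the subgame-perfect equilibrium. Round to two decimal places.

Solve by backward induction. Given q_G, the follower Forge maximises π_F = (201 - 3q_G - 3q_F)q_F - 56q_F.
Setting the follower's marginal profit to zero, 145 - 3q_G - 6q_F = 0, i.e. q_F = (145 - 3q_G)/6.
Granite substitutes q_F(q_G) into its own profit: π_G = q_G(201 - 3q_G - (145 - 3q_G)/2) - 30q_G = (257/2 - (3/2)q_G)q_G - 30q_G.
Maximising: ∂π_G/∂q_G = 197/2 - 3q_G = 0, giving q_G = 197/6.
Then q_F = (145 - 3·(197/6))/6 = 31/4.
Total output Q = 487/12, so price P = 201 - 3·(487/12) = 317/4.

79.25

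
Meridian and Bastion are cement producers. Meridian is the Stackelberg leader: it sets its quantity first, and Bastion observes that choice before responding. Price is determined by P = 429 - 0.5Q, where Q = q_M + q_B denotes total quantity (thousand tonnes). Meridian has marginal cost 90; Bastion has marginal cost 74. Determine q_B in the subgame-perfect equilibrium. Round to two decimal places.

193.50

Solve by backward induction. Given q_M, the follower Bastion maximises π_B = (429 - (1/2)q_M - (1/2)q_B)q_B - 74q_B.
Setting the follower's marginal profit to zero, 355 - (1/2)q_M - q_B = 0, i.e. q_B = (355 - (1/2)q_M).
Meridian substitutes q_B(q_M) into its own profit: π_M = q_M(429 - (1/2)q_M - (355 - (1/2)q_M)/2) - 90q_M = (503/2 - (1/4)q_M)q_M - 90q_M.
Maximising: ∂π_M/∂q_M = 323/2 - (1/2)q_M = 0, giving q_M = 323.
Then q_B = (355 - (1/2)·323) = 387/2.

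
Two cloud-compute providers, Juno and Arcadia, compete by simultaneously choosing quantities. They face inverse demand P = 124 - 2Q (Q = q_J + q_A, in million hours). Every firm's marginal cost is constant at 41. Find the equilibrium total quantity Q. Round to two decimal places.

A representative firm's profit is π_i = q_i(124 - 2Q) - 41q_i.
First-order condition (treating rivals' output as given): 83 - 4q_i - 2q_j = 0.
With identical firms every q_j equals q_i, so q_j = q_i and 83 = 6q_i, giving q_i = 83/6.
Total output Q = 83/6 + 83/6 = 83/3.

27.67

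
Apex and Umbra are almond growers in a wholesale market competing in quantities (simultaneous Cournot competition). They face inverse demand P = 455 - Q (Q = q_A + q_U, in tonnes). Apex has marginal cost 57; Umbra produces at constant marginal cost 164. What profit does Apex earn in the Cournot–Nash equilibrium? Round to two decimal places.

Apex's profit: π_A = (455 - Q)q_A - (57q_A). Setting ∂π_A/∂q_A = 0: 398 - 2q_A - (q_U) = 0.
Umbra's first-order condition: 291 - 2q_U - (q_A) = 0.
Best responses: q_A = (398 - q_U)/2, q_U = (291 - q_A)/2.
Solving the pair: q_A = 505/3, q_U = 184/3.
Price P = 455 - 689/3 = 676/3.
Apex's profit: (676/3 - 57)·(505/3) = 28336.1111.

28336.11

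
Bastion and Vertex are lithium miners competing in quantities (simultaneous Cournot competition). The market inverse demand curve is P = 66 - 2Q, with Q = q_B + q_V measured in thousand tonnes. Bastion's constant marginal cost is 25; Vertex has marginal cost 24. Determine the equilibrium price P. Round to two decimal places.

Bastion's profit: π_B = (66 - 2Q)q_B - (25q_B). Setting ∂π_B/∂q_B = 0: 41 - 4q_B - 2(q_V) = 0.
Vertex's first-order condition: 42 - 4q_V - 2(q_B) = 0.
Best responses: q_B = (41 - 2q_V)/4, q_V = (42 - 2q_B)/4.
Solving the pair: q_B = 20/3, q_V = 43/6.
Total output Q = 83/6, so price P = 66 - 2·(83/6) = 115/3.

38.33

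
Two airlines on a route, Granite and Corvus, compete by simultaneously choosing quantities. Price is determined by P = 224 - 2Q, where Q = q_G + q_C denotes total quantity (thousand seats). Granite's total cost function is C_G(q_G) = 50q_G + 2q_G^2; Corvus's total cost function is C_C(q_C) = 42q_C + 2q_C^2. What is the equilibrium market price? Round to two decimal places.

Granite's profit: π_G = (224 - 2Q)q_G - (50q_G + 2q_G²). Setting ∂π_G/∂q_G = 0: 174 - 8q_G - 2(q_C) = 0.
Corvus's profit: π_C = (224 - 2Q)q_C - (42q_C + 2q_C²). Setting ∂π_C/∂q_C = 0: 182 - 8q_C - 2(q_G) = 0.
Best responses: q_G = (174 - 2q_C)/8, q_C = (182 - 2q_G)/8.
Solving the pair: q_G = 257/15, q_C = 277/15.
Total output Q = 178/5, so price P = 224 - 2·(178/5) = 764/5.

152.80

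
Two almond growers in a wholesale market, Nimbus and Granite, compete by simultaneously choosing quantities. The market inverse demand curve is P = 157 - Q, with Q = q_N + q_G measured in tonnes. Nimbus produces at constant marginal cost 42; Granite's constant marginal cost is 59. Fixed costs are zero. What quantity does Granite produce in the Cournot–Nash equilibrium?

Nimbus's profit: π_N = (157 - Q)q_N - (42q_N). Setting ∂π_N/∂q_N = 0: 115 - 2q_N - (q_G) = 0.
Granite's first-order condition: 98 - 2q_G - (q_N) = 0.
Best responses: q_N = (115 - q_G)/2, q_G = (98 - q_N)/2.
Substituting one into the other gives q_N = 44 and q_G = 27.

27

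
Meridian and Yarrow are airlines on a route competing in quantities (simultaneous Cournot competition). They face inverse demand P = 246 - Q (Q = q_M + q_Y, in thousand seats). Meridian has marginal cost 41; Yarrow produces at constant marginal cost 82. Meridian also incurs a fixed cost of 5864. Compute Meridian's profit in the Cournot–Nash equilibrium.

860

Meridian's profit: π_M = (246 - Q)q_M - (41q_M). Setting ∂π_M/∂q_M = 0: 205 - 2q_M - (q_Y) = 0.
Yarrow's first-order condition: 164 - 2q_Y - (q_M) = 0.
Rearranging gives the reaction functions q_M = (205 - q_Y)/2 and q_Y = (164 - q_M)/2.
Substituting one into the other gives q_M = 82 and q_Y = 41.
Price P = 246 - 123 = 123.
Meridian's profit: (123 - 41)·82 - 5864 = 860.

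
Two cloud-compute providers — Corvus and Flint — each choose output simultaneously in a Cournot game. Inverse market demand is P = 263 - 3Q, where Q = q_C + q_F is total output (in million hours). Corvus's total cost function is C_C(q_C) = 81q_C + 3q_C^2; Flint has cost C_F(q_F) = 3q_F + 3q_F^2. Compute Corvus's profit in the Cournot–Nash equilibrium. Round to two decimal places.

648.96

Corvus's profit: π_C = (263 - 3Q)q_C - (81q_C + 3q_C²). Setting ∂π_C/∂q_C = 0: 182 - 12q_C - 3(q_F) = 0.
Flint's first-order condition: 260 - 12q_F - 3(q_C) = 0.
So q_C = (182 - 3q_F)/12 and q_F = (260 - 3q_C)/12.
Solving the pair: q_C = 52/5, q_F = 286/15.
Price P = 263 - 3·(442/15) = 873/5.
Corvus's profit: (873/5)·(52/5) - 81·(52/5) - 3(52/5)² = 648.9600.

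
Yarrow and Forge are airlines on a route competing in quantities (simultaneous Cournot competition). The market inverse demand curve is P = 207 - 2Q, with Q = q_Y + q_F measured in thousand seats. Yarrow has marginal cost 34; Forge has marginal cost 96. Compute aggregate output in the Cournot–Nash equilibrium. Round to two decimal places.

47.33

Yarrow's profit: π_Y = (207 - 2Q)q_Y - (34q_Y). Setting ∂π_Y/∂q_Y = 0: 173 - 4q_Y - 2(q_F) = 0.
Forge's first-order condition: 111 - 4q_F - 2(q_Y) = 0.
Best responses: q_Y = (173 - 2q_F)/4, q_F = (111 - 2q_Y)/4.
Solving the pair: q_Y = 235/6, q_F = 49/6.
Total output Q = 235/6 + 49/6 = 142/3.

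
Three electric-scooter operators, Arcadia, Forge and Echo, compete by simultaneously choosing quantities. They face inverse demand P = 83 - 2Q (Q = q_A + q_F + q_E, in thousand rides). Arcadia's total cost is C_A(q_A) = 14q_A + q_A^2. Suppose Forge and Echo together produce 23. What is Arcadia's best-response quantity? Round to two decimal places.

With rivals' combined output fixed at 23, Arcadia's profit is π_A = (83 - 2·23 - 2q_A)q_A - (14q_A + q_A²) = (37 - 2q_A)q_A - (14q_A + q_A²).
∂π_A/∂q_A = 23 - 6q_A = 0, so q_A = 23/6.

3.83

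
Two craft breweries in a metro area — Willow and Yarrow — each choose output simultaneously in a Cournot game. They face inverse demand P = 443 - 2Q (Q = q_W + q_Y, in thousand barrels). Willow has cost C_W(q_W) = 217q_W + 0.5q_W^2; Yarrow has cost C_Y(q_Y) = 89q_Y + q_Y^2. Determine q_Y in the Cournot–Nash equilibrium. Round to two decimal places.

Willow's profit: π_W = (443 - 2Q)q_W - (217q_W + (1/2)q_W²). Setting ∂π_W/∂q_W = 0: 226 - 5q_W - 2(q_Y) = 0.
Yarrow's profit: π_Y = (443 - 2Q)q_Y - (89q_Y + q_Y²). Setting ∂π_Y/∂q_Y = 0: 354 - 6q_Y - 2(q_W) = 0.
Rearranging gives the reaction functions q_W = (226 - 2q_Y)/5 and q_Y = (354 - 2q_W)/6.
Solving the pair: q_W = 324/13, q_Y = 659/13.

50.69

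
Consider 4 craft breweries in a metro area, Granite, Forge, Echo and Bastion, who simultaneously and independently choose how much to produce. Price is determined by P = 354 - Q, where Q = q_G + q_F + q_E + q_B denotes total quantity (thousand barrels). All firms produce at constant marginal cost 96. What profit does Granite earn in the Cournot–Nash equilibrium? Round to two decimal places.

Each firm earns π_i = (354 - Q)q_i - 96q_i.
Setting ∂π_i/∂q_i = 0 with rivals' quantities fixed: 258 - 2q_i - Σ_{j≠i} q_j = 0.
By symmetry each firm produces the same amount; substituting Σ_{j≠i} q_j = 3q_i yields q_i = 258/5.
Price P = 354 - 1032/5 = 738/5.
Granite's profit: (738/5 - 96)·(258/5) = 2662.5600.

2662.56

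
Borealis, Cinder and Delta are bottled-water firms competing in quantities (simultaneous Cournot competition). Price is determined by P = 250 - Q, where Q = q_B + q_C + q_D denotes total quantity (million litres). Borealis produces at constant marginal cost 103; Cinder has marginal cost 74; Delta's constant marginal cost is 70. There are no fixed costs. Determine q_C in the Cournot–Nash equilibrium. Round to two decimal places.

50.25

Borealis's profit: π_B = (250 - Q)q_B - (103q_B). Setting ∂π_B/∂q_B = 0: 147 - 2q_B - (q_C + q_D) = 0.
Cinder's profit: π_C = (250 - Q)q_C - (74q_C). Setting ∂π_C/∂q_C = 0: 176 - 2q_C - (q_B + q_D) = 0.
Delta's first-order condition: 180 - 2q_D - (q_B + q_C) = 0.
Summing all 3 equations gives 503 − 4Q = 0, hence Q = 503/4.
Back-substituting: q_B = (147 − 503/4) = 85/4, q_C = (176 − 503/4) = 201/4, q_D = (180 − 503/4) = 217/4.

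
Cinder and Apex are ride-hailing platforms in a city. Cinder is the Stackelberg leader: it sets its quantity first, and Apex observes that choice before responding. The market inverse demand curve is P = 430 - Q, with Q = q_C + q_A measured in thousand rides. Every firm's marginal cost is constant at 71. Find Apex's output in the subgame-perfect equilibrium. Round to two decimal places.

89.75

The follower Apex best-responds to any q_C: π_A = (430 - Q)q_A - 71q_A.
Follower FOC: 359 - q_C - 2q_A = 0, so q_A(q_C) = (359 - q_C)/2.
Cinder substitutes q_A(q_C) into its own profit: π_C = q_C(430 - q_C - (359 - q_C)/2) - 71q_C = (501/2 - (1/2)q_C)q_C - 71q_C.
Leader FOC: 359/2 - q_C = 0, so q_C = 359/2.
Then q_A = (359 - 359/2)/2 = 359/4.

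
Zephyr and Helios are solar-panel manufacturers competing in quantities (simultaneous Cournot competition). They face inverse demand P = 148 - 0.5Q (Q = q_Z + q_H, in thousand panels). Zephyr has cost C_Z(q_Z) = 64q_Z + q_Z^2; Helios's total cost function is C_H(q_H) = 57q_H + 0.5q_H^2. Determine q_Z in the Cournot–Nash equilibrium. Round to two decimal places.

Zephyr's profit: π_Z = (148 - 0.5Q)q_Z - (64q_Z + q_Z²). Setting ∂π_Z/∂q_Z = 0: 84 - 3q_Z - (1/2)(q_H) = 0.
Helios's profit: π_H = (148 - 0.5Q)q_H - (57q_H + (1/2)q_H²). Setting ∂π_H/∂q_H = 0: 91 - 2q_H - (1/2)(q_Z) = 0.
So q_Z = (84 - (1/2)q_H)/3 and q_H = (91 - (1/2)q_Z)/2.
Substituting one into the other gives q_Z = 490/23 and q_H = 924/23.

21.30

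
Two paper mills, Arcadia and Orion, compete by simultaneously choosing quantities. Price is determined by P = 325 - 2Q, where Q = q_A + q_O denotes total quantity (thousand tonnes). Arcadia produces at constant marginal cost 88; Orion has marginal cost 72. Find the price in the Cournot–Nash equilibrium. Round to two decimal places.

161.67

Arcadia's profit: π_A = (325 - 2Q)q_A - (88q_A). Setting ∂π_A/∂q_A = 0: 237 - 4q_A - 2(q_O) = 0.
Orion's first-order condition: 253 - 4q_O - 2(q_A) = 0.
Best responses: q_A = (237 - 2q_O)/4, q_O = (253 - 2q_A)/4.
Solving the pair: q_A = 221/6, q_O = 269/6.
Total output Q = 245/3, so price P = 325 - 2·(245/3) = 485/3.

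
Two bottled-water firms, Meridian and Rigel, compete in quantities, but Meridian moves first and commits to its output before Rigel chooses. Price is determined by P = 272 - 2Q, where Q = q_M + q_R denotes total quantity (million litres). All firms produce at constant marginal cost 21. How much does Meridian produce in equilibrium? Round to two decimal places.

Solve by backward induction. Given q_M, the follower Rigel maximises π_R = (272 - 2q_M - 2q_R)q_R - 21q_R.
∂π_R/∂q_R = 251 - 2q_M - 4q_R = 0 gives the reaction function q_R = (251 - 2q_M)/4.
Meridian substitutes q_R(q_M) into its own profit: π_M = q_M(272 - 2q_M - (251 - 2q_M)/2) - 21q_M = (293/2 - q_M)q_M - 21q_M.
The leader's first-order condition 251/2 - 2q_M = 0 yields q_M = 251/4.
Then q_R = (251 - 2·(251/4))/4 = 251/8.

62.75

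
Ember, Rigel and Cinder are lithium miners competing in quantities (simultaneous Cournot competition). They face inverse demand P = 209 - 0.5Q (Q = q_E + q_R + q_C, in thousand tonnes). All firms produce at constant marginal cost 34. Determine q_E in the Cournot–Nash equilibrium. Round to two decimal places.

87.50

A representative firm's profit is π_i = q_i(209 - 0.5Q) - 34q_i.
Setting ∂π_i/∂q_i = 0 with rivals' quantities fixed: 175 - q_i - (1/2)·Σ_{j≠i} q_j = 0.
By symmetry each firm produces the same amount; substituting Σ_{j≠i} q_j = 2q_i yields q_i = 175/2.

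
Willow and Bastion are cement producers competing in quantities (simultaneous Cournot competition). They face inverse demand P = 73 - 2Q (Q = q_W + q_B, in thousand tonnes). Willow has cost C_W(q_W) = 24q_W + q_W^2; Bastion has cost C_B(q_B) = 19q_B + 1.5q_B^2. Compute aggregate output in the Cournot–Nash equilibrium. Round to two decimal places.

Willow's profit: π_W = (73 - 2Q)q_W - (24q_W + q_W²). Setting ∂π_W/∂q_W = 0: 49 - 6q_W - 2(q_B) = 0.
Bastion's profit: π_B = (73 - 2Q)q_B - (19q_B + (3/2)q_B²). Setting ∂π_B/∂q_B = 0: 54 - 7q_B - 2(q_W) = 0.
Best responses: q_W = (49 - 2q_B)/6, q_B = (54 - 2q_W)/7.
Solving the pair: q_W = 235/38, q_B = 113/19.
Total output Q = 235/38 + 113/19 = 461/38.

12.13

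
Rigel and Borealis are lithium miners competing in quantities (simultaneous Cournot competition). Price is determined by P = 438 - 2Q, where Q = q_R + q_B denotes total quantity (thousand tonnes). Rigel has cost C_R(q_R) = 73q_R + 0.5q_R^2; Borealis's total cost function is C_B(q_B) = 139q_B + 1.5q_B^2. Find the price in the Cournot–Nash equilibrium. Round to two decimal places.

Rigel's profit: π_R = (438 - 2Q)q_R - (73q_R + (1/2)q_R²). Setting ∂π_R/∂q_R = 0: 365 - 5q_R - 2(q_B) = 0.
Borealis's first-order condition: 299 - 7q_B - 2(q_R) = 0.
Rearranging gives the reaction functions q_R = (365 - 2q_B)/5 and q_B = (299 - 2q_R)/7.
Solving the pair: q_R = 1957/31, q_B = 765/31.
Total output Q = 87.8065, so price P = 438 - 2·87.8065 = 262.3871.

262.39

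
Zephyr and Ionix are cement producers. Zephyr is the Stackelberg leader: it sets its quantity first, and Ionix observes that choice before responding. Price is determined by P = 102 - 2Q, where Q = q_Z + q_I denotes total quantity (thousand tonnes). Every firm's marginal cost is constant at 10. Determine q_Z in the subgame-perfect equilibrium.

23

Solve by backward induction. Given q_Z, the follower Ionix maximises π_I = (102 - 2q_Z - 2q_I)q_I - 10q_I.
Follower FOC: 92 - 2q_Z - 4q_I = 0, so q_I(q_Z) = (92 - 2q_Z)/4.
Zephyr substitutes q_I(q_Z) into its own profit: π_Z = q_Z(102 - 2q_Z - (92 - 2q_Z)/2) - 10q_Z = (56 - q_Z)q_Z - 10q_Z.
Leader FOC: 46 - 2q_Z = 0, so q_Z = 23.
Then q_I = (92 - 2·23)/4 = 23/2.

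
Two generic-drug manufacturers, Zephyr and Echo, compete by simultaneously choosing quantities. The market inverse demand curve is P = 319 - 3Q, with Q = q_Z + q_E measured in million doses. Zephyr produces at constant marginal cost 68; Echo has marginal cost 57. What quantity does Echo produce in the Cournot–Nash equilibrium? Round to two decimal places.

30.33

Zephyr's profit: π_Z = (319 - 3Q)q_Z - (68q_Z). Setting ∂π_Z/∂q_Z = 0: 251 - 6q_Z - 3(q_E) = 0.
Echo's profit: π_E = (319 - 3Q)q_E - (57q_E). Setting ∂π_E/∂q_E = 0: 262 - 6q_E - 3(q_Z) = 0.
Rearranging gives the reaction functions q_Z = (251 - 3q_E)/6 and q_E = (262 - 3q_Z)/6.
Substituting one into the other gives q_Z = 80/3 and q_E = 91/3.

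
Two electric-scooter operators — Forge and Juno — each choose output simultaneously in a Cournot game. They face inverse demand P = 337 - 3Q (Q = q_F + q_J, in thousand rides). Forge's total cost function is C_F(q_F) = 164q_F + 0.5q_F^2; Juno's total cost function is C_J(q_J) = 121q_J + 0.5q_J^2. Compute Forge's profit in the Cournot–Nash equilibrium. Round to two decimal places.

693.37

Forge's profit: π_F = (337 - 3Q)q_F - (164q_F + (1/2)q_F²). Setting ∂π_F/∂q_F = 0: 173 - 7q_F - 3(q_J) = 0.
Juno's profit: π_J = (337 - 3Q)q_J - (121q_J + (1/2)q_J²). Setting ∂π_J/∂q_J = 0: 216 - 7q_J - 3(q_F) = 0.
Best responses: q_F = (173 - 3q_J)/7, q_J = (216 - 3q_F)/7.
Solving the pair: q_F = 563/40, q_J = 993/40.
Price P = 337 - 3·(389/10) = 220.3000.
Forge's profit: 220.3000·(563/40) - 164·(563/40) - (1/2)(563/40)² = 693.3697.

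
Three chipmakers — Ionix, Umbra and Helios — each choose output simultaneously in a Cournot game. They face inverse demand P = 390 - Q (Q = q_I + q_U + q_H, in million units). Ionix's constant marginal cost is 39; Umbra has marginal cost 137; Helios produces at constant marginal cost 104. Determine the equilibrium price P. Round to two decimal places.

167.50

Ionix's profit: π_I = (390 - Q)q_I - (39q_I). Setting ∂π_I/∂q_I = 0: 351 - 2q_I - (q_U + q_H) = 0.
Umbra's first-order condition: 253 - 2q_U - (q_I + q_H) = 0.
Helios's profit: π_H = (390 - Q)q_H - (104q_H). Setting ∂π_H/∂q_H = 0: 286 - 2q_H - (q_I + q_U) = 0.
Adding the 3 conditions: 890 − 2Q − 2Q = 0, i.e. Q = 445/2.
Back-substituting: q_I = (351 − 445/2) = 257/2, q_U = (253 − 445/2) = 61/2, q_H = (286 − 445/2) = 127/2.
Total output Q = 445/2, so price P = 390 - 445/2 = 335/2.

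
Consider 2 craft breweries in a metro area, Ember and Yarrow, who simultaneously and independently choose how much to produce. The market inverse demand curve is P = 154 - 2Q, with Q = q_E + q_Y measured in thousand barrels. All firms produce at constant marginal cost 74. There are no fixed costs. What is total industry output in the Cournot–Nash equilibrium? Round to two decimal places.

A representative firm's profit is π_i = q_i(154 - 2Q) - 74q_i.
Setting ∂π_i/∂q_i = 0 with rivals' quantities fixed: 80 - 4q_i - 2q_j = 0.
With identical firms every q_j equals q_i, so q_j = q_i and 80 = 6q_i, giving q_i = 40/3.
Total output Q = 40/3 + 40/3 = 80/3.

26.67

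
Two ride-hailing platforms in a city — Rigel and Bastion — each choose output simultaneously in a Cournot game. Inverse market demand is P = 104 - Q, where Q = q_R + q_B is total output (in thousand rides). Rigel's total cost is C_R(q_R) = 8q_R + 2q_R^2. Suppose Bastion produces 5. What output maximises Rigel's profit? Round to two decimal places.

With the rival's output fixed at 5, Rigel's profit is π_R = (104 - 5 - q_R)q_R - (8q_R + 2q_R²) = (99 - q_R)q_R - (8q_R + 2q_R²).
∂π_R/∂q_R = 91 - 6q_R = 0, so q_R = 91/6.

15.17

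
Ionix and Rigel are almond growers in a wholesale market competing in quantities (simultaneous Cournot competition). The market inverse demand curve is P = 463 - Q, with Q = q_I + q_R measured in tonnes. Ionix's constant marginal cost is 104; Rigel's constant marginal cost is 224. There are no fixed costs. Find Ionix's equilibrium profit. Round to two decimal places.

Ionix's profit: π_I = (463 - Q)q_I - (104q_I). Setting ∂π_I/∂q_I = 0: 359 - 2q_I - (q_R) = 0.
Rigel's first-order condition: 239 - 2q_R - (q_I) = 0.
Rearranging gives the reaction functions q_I = (359 - q_R)/2 and q_R = (239 - q_I)/2.
Substituting one into the other gives q_I = 479/3 and q_R = 119/3.
Price P = 463 - 598/3 = 791/3.
Ionix's profit: (791/3 - 104)·(479/3) = 25493.4444.

25493.44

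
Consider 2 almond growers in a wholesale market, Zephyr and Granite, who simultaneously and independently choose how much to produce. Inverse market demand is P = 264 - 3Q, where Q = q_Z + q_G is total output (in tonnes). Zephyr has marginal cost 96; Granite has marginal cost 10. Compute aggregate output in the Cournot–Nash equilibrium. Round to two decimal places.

Zephyr's profit: π_Z = (264 - 3Q)q_Z - (96q_Z). Setting ∂π_Z/∂q_Z = 0: 168 - 6q_Z - 3(q_G) = 0.
Granite's first-order condition: 254 - 6q_G - 3(q_Z) = 0.
Rearranging gives the reaction functions q_Z = (168 - 3q_G)/6 and q_G = (254 - 3q_Z)/6.
Solving the pair: q_Z = 82/9, q_G = 340/9.
Total output Q = 82/9 + 340/9 = 422/9.

46.89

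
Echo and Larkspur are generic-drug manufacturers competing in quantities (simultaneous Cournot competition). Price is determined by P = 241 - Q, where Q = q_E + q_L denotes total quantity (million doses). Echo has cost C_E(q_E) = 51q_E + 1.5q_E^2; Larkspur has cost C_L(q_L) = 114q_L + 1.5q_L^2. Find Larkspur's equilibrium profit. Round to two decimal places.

859.48

Echo's profit: π_E = (241 - Q)q_E - (51q_E + (3/2)q_E²). Setting ∂π_E/∂q_E = 0: 190 - 5q_E - (q_L) = 0.
Larkspur's first-order condition: 127 - 5q_L - (q_E) = 0.
Rearranging gives the reaction functions q_E = (190 - q_L)/5 and q_L = (127 - q_E)/5.
Solving the pair: q_E = 823/24, q_L = 445/24.
Price P = 241 - 317/6 = 1129/6.
Larkspur's profit: (1129/6)·(445/24) - 114·(445/24) - (3/2)(445/24)² = 859.4835.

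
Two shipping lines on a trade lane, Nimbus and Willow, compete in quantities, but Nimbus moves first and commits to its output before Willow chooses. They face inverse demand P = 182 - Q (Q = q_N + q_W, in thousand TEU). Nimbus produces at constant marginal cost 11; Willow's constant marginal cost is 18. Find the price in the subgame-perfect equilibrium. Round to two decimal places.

Solve by backward induction. Given q_N, the follower Willow maximises π_W = (182 - q_N - q_W)q_W - 18q_W.
Follower FOC: 164 - q_N - 2q_W = 0, so q_W(q_N) = (164 - q_N)/2.
Nimbus substitutes q_W(q_N) into its own profit: π_N = q_N(182 - q_N - (164 - q_N)/2) - 11q_N = (100 - (1/2)q_N)q_N - 11q_N.
Maximising: ∂π_N/∂q_N = 89 - q_N = 0, giving q_N = 89.
Then q_W = (164 - 89)/2 = 75/2.
Total output Q = 253/2, so price P = 182 - 253/2 = 111/2.

55.50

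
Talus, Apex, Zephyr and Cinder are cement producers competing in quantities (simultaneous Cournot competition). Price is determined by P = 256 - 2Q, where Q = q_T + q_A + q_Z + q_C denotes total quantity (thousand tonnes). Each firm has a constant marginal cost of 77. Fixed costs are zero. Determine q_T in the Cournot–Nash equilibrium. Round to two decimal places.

17.90

A representative firm's profit is π_i = q_i(256 - 2Q) - 77q_i.
Setting ∂π_i/∂q_i = 0 with rivals' quantities fixed: 179 - 4q_i - 2·Σ_{j≠i} q_j = 0.
By symmetry each firm produces the same amount; substituting Σ_{j≠i} q_j = 3q_i yields q_i = 179/10.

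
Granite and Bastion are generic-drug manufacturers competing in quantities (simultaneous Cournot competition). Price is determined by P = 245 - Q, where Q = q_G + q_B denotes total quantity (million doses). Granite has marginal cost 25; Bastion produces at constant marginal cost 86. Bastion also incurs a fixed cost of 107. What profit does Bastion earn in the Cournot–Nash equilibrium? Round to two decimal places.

Granite's profit: π_G = (245 - Q)q_G - (25q_G). Setting ∂π_G/∂q_G = 0: 220 - 2q_G - (q_B) = 0.
Bastion's profit: π_B = (245 - Q)q_B - (86q_B). Setting ∂π_B/∂q_B = 0: 159 - 2q_B - (q_G) = 0.
Rearranging gives the reaction functions q_G = (220 - q_B)/2 and q_B = (159 - q_G)/2.
Substituting one into the other gives q_G = 281/3 and q_B = 98/3.
Price P = 245 - 379/3 = 356/3.
Bastion's profit: (356/3 - 86)·(98/3) - 107 = 960.1111.

960.11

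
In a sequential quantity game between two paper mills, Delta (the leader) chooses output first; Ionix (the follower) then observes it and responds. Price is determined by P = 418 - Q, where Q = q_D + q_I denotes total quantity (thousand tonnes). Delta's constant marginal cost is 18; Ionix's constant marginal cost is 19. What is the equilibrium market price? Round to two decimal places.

118.25

Solve by backward induction. Given q_D, the follower Ionix maximises π_I = (418 - q_D - q_I)q_I - 19q_I.
Follower FOC: 399 - q_D - 2q_I = 0, so q_I(q_D) = (399 - q_D)/2.
The leader anticipates this reaction. Substituting into P = 418 - Q gives P = 437/2 - (1/2)q_D, so π_D = (437/2 - (1/2)q_D)q_D - 18q_D.
Leader FOC: 401/2 - q_D = 0, so q_D = 401/2.
Then q_I = (399 - 401/2)/2 = 397/4.
Total output Q = 1199/4, so price P = 418 - 1199/4 = 473/4.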